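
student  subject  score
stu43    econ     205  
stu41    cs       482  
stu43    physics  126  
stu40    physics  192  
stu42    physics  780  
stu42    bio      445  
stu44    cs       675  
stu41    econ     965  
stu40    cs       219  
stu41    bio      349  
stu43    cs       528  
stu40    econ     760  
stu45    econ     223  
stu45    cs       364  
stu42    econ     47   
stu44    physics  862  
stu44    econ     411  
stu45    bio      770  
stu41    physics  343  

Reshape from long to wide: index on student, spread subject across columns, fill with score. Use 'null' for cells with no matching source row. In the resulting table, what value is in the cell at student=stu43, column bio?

No long-format row has student=stu43 and subject=bio, so the cell is null.

null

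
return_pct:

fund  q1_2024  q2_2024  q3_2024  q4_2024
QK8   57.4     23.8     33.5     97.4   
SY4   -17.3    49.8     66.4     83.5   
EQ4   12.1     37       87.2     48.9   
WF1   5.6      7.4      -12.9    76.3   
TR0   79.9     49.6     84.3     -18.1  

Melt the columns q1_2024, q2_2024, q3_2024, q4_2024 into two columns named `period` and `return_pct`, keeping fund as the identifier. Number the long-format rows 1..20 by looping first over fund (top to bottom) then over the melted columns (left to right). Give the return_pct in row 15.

-12.9

20 rows total (5 × 4). Row 15: index ⌊(15-1)/4⌋ = 3 into fund → WF1; (15-1) mod 4 = 2 into the melted columns → q3_2024.
So row 15 is (WF1, q3_2024, -12.9); return_pct = -12.9.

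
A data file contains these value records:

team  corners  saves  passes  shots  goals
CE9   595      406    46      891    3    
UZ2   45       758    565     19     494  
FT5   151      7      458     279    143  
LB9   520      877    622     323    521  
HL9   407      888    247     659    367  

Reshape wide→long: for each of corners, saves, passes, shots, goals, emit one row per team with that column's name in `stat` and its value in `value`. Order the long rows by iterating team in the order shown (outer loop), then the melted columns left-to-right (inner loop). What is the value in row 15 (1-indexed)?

143

25 rows total (5 × 5). Row 15: index ⌊(15-1)/5⌋ = 2 into team → FT5; (15-1) mod 5 = 4 into the melted columns → goals.
So row 15 is (FT5, goals, 143); value = 143.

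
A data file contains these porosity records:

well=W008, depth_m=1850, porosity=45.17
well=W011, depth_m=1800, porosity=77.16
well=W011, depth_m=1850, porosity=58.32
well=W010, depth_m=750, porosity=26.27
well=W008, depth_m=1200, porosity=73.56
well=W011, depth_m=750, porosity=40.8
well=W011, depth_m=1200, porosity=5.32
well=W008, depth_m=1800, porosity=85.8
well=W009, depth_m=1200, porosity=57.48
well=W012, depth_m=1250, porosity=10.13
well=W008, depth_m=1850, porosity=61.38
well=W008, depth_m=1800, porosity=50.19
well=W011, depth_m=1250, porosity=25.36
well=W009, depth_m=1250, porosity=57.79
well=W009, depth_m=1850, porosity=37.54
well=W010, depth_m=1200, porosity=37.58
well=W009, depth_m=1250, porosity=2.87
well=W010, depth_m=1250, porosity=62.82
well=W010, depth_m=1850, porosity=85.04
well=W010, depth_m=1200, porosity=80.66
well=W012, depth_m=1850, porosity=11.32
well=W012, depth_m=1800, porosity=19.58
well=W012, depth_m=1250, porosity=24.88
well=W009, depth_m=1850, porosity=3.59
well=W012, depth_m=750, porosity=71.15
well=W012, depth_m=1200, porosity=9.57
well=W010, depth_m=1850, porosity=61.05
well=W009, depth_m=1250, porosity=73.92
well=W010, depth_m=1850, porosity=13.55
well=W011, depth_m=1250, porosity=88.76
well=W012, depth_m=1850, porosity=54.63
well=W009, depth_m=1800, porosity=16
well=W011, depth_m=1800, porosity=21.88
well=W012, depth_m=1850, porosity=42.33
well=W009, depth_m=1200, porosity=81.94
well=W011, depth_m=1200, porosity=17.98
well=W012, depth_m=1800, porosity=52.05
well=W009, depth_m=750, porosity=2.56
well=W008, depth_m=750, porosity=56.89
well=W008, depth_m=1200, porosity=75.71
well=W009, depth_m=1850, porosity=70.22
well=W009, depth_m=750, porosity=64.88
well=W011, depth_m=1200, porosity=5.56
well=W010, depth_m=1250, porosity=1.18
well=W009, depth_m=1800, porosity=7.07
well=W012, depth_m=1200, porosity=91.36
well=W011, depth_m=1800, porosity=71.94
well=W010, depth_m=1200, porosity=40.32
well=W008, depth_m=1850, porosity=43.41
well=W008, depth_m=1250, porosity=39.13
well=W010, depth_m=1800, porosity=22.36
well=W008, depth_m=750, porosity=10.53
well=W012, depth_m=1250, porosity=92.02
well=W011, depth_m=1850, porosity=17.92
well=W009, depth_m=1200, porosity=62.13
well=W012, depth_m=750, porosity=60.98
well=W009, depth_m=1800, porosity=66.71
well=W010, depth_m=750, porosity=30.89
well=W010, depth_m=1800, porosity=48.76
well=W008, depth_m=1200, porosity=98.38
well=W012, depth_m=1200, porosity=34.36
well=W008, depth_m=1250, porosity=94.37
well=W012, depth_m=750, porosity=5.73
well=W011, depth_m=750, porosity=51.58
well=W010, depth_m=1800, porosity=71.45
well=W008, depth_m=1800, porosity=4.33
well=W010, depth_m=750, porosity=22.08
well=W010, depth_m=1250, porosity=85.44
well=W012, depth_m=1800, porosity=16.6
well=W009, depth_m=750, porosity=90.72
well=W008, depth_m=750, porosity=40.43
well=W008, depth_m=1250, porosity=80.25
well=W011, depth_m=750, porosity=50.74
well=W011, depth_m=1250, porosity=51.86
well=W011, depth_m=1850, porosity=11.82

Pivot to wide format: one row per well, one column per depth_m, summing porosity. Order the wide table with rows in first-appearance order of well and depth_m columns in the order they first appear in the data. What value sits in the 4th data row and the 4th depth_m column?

With rows in first-appearance order of well, row 4 is well=W009. depth_m columns in first-appearance order: 1850, 1800, 750, 1200, 1250; column 4 is 1200.
Long rows with well=W009, depth_m=1200: 57.48 + 81.94 + 62.13 = 201.55.

201.55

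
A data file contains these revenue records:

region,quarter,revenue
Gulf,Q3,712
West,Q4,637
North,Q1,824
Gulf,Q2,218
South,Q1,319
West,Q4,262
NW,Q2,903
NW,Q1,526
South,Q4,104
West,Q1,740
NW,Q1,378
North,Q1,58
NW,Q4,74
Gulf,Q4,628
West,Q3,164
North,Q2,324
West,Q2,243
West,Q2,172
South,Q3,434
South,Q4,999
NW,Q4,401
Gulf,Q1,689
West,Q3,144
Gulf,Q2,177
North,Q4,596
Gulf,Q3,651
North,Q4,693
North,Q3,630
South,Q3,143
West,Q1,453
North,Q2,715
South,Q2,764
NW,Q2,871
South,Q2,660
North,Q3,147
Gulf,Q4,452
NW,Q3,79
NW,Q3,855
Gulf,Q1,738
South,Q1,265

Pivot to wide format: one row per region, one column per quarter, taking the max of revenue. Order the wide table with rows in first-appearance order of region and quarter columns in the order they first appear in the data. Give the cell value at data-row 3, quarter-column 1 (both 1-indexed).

With rows in first-appearance order of region, row 3 is region=North. quarter columns in first-appearance order: Q3, Q4, Q1, Q2; column 1 is Q3.
Long rows with region=North, quarter=Q3: max(630, 147) = 630.

630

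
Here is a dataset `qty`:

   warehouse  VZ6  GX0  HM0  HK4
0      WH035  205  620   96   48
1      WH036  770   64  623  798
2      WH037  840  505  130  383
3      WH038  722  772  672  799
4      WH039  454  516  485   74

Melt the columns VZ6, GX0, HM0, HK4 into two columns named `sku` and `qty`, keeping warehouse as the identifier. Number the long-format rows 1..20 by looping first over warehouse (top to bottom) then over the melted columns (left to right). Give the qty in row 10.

20 rows total (5 × 4). Row 10: index ⌊(10-1)/4⌋ = 2 into warehouse → WH037; (10-1) mod 4 = 1 into the melted columns → GX0.
So row 10 is (WH037, GX0, 505); qty = 505.

505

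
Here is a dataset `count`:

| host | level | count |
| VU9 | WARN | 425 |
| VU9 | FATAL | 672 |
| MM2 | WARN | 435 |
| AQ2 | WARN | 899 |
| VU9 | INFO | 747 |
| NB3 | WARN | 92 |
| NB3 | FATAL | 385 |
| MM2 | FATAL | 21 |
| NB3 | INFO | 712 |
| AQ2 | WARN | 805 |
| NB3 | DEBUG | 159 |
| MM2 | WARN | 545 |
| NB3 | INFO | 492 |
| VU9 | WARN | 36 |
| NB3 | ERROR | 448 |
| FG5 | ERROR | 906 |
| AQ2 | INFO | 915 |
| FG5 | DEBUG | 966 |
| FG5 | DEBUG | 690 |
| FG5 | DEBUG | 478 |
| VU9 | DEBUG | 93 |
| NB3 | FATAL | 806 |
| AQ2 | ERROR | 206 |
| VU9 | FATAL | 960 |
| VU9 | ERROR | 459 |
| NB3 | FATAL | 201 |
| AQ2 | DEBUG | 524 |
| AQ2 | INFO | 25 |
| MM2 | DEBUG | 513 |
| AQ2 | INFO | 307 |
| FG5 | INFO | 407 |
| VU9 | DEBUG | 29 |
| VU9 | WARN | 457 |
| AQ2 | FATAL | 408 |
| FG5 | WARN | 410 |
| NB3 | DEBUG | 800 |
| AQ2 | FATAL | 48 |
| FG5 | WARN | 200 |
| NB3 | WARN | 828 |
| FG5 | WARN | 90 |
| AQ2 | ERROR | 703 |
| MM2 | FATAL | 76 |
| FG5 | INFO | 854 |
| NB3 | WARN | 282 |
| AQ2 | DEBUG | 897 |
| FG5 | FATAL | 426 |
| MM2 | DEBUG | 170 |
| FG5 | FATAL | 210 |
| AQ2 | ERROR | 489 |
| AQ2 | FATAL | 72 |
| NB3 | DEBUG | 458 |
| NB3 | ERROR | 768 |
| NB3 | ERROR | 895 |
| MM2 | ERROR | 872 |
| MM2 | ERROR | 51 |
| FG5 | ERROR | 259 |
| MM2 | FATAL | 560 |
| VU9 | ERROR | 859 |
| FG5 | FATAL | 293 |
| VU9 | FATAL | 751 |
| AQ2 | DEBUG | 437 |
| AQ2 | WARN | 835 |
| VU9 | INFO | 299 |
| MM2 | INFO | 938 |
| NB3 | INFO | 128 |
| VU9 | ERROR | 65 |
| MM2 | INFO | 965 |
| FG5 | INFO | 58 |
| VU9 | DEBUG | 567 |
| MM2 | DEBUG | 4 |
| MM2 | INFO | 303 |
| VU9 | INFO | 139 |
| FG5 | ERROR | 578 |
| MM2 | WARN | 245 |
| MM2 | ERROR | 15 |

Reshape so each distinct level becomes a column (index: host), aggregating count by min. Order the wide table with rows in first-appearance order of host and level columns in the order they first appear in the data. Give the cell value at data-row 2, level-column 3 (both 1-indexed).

With rows in first-appearance order of host, row 2 is host=MM2. level columns in first-appearance order: WARN, FATAL, INFO, DEBUG, ERROR; column 3 is INFO.
Long rows with host=MM2, level=INFO: min(938, 965, 303) = 303.

303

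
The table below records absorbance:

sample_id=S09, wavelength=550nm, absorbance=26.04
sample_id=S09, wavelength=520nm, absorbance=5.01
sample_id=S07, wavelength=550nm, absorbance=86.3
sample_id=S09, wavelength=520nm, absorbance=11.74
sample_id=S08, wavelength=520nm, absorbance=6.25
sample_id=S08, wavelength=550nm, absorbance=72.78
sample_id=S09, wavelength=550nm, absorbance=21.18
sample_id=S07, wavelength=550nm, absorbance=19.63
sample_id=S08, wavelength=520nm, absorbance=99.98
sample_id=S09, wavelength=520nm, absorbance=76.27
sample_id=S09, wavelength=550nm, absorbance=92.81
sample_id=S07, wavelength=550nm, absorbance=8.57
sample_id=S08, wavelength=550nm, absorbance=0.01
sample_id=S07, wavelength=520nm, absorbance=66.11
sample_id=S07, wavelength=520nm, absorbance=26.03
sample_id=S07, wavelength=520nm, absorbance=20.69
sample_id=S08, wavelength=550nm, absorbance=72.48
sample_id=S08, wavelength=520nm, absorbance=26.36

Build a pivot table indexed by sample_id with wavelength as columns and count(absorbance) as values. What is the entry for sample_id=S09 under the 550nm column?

Rows with sample_id=S09 and wavelength=550nm: absorbance values are 26.04, 21.18, 92.81.
3 rows match — count = 3.

3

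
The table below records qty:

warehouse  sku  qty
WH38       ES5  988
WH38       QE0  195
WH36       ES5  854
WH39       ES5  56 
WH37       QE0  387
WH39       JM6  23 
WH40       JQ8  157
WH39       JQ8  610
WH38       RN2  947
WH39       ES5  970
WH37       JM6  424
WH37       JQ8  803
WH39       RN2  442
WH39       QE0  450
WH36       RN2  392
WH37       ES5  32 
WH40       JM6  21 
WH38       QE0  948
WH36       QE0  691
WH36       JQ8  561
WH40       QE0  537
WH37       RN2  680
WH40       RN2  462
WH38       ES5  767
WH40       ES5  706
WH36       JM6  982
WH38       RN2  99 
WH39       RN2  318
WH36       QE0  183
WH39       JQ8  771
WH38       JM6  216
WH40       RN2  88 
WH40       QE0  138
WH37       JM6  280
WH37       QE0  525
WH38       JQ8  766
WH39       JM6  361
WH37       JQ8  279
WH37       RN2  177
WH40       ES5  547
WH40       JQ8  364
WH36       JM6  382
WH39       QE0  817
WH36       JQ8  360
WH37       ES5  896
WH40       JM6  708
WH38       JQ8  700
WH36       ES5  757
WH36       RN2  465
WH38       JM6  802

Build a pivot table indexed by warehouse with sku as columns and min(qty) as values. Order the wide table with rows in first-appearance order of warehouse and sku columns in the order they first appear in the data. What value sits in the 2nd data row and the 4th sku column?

With rows in first-appearance order of warehouse, row 2 is warehouse=WH36. sku columns in first-appearance order: ES5, QE0, JM6, JQ8, RN2; column 4 is JQ8.
Long rows with warehouse=WH36, sku=JQ8: min(561, 360) = 360.

360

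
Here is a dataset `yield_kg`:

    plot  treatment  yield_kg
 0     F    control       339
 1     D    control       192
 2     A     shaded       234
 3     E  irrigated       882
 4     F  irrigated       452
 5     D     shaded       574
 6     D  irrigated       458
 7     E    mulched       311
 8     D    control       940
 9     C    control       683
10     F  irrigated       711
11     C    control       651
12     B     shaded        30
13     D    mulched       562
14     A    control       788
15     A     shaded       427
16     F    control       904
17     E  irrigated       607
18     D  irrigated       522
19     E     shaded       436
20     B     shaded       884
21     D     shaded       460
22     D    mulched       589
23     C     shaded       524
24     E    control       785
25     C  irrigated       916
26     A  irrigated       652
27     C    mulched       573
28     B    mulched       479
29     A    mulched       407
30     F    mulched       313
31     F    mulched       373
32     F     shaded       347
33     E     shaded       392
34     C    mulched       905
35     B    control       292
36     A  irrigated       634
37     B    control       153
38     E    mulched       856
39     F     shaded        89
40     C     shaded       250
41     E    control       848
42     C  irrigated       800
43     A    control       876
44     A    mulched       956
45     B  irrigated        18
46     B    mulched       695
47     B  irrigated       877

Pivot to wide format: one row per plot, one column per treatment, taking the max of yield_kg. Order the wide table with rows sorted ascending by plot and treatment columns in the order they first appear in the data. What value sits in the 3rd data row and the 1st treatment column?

683

With rows sorted ascending by plot, row 3 is plot=C. treatment columns in first-appearance order: control, shaded, irrigated, mulched; column 1 is control.
Long rows with plot=C, treatment=control: max(683, 651) = 683.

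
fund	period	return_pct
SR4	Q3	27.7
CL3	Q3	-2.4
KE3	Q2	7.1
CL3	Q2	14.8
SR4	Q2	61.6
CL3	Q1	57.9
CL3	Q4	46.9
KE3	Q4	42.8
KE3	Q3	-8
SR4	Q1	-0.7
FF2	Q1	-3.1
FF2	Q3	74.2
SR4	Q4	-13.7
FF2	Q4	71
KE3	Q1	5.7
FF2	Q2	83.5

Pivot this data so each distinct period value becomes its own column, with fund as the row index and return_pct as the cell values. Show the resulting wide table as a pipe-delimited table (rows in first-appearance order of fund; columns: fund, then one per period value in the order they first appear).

Columns: fund plus the 4 distinct period values (Q3, Q2, Q1, Q4).
For example, row SR4 column Q3 takes return_pct=27.7 from the long row (SR4, Q3).

| fund | Q3 | Q2 | Q1 | Q4 |
| SR4 | 27.7 | 61.6 | -0.7 | -13.7 |
| CL3 | -2.4 | 14.8 | 57.9 | 46.9 |
| KE3 | -8 | 7.1 | 5.7 | 42.8 |
| FF2 | 74.2 | 83.5 | -3.1 | 71 |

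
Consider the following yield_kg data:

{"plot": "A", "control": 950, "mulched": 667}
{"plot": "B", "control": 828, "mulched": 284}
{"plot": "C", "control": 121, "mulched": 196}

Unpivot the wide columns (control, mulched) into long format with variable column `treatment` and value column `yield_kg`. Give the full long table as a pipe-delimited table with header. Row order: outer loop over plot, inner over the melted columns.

Each (plot, column) pair becomes one row: 3 × 2 = 6 rows.
For example, (A, control) → yield_kg=950.

| plot | treatment | yield_kg |
| A | control | 950 |
| A | mulched | 667 |
| B | control | 828 |
| B | mulched | 284 |
| C | control | 121 |
| C | mulched | 196 |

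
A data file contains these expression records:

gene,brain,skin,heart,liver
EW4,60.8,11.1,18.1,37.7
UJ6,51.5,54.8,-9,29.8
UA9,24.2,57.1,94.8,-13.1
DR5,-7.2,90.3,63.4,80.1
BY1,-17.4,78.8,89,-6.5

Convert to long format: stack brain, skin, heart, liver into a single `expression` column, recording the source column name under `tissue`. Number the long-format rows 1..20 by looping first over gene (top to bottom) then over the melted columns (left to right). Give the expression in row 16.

80.1

20 rows total (5 × 4). Row 16: index ⌊(16-1)/4⌋ = 3 into gene → DR5; (16-1) mod 4 = 3 into the melted columns → liver.
So row 16 is (DR5, liver, 80.1); expression = 80.1.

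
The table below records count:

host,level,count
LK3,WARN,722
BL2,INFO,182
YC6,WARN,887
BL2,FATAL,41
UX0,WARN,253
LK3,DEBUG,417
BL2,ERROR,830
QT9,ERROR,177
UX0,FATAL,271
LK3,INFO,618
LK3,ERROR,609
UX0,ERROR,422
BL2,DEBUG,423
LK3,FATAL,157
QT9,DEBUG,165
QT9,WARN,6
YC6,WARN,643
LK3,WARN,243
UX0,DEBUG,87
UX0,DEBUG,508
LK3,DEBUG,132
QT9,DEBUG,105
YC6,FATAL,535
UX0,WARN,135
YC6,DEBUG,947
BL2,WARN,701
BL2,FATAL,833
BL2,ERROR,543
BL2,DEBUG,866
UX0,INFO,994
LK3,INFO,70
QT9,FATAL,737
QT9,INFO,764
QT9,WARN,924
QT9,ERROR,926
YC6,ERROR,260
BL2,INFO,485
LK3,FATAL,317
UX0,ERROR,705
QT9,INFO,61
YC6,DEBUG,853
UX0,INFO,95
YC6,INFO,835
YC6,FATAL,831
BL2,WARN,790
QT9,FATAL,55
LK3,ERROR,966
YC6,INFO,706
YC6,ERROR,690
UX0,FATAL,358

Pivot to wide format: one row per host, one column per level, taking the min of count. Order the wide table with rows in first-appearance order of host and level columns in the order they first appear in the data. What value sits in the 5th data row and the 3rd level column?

55

With rows in first-appearance order of host, row 5 is host=QT9. level columns in first-appearance order: WARN, INFO, FATAL, DEBUG, ERROR; column 3 is FATAL.
Long rows with host=QT9, level=FATAL: min(737, 55) = 55.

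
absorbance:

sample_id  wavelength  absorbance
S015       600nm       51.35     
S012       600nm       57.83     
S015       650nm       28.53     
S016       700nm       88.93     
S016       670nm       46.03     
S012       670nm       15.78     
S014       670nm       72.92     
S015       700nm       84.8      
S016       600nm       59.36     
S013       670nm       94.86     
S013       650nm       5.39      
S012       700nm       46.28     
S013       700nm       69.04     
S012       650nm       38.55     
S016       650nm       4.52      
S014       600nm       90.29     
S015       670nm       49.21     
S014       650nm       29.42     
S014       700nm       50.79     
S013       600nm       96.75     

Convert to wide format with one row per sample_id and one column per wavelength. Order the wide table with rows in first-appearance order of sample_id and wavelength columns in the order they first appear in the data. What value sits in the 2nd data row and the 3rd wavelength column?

46.28

With rows in first-appearance order of sample_id, row 2 is sample_id=S012. wavelength columns in first-appearance order: 600nm, 650nm, 700nm, 670nm; column 3 is 700nm.
Long rows with sample_id=S012, wavelength=700nm: absorbance = 46.28.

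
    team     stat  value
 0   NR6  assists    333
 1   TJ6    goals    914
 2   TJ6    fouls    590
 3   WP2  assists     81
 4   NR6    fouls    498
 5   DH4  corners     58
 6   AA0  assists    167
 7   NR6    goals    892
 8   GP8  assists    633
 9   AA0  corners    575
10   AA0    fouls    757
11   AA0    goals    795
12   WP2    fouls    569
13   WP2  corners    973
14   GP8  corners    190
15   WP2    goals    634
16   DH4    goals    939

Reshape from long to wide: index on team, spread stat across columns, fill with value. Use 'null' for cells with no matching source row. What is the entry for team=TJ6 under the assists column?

null

No long-format row has team=TJ6 and stat=assists, so the cell is null.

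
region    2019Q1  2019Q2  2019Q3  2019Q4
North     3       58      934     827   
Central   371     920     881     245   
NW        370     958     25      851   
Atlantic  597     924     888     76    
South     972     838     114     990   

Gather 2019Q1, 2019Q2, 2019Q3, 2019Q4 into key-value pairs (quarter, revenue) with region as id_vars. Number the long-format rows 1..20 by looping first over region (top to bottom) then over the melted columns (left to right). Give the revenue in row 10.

958

20 rows total (5 × 4). Row 10: index ⌊(10-1)/4⌋ = 2 into region → NW; (10-1) mod 4 = 1 into the melted columns → 2019Q2.
So row 10 is (NW, 2019Q2, 958); revenue = 958.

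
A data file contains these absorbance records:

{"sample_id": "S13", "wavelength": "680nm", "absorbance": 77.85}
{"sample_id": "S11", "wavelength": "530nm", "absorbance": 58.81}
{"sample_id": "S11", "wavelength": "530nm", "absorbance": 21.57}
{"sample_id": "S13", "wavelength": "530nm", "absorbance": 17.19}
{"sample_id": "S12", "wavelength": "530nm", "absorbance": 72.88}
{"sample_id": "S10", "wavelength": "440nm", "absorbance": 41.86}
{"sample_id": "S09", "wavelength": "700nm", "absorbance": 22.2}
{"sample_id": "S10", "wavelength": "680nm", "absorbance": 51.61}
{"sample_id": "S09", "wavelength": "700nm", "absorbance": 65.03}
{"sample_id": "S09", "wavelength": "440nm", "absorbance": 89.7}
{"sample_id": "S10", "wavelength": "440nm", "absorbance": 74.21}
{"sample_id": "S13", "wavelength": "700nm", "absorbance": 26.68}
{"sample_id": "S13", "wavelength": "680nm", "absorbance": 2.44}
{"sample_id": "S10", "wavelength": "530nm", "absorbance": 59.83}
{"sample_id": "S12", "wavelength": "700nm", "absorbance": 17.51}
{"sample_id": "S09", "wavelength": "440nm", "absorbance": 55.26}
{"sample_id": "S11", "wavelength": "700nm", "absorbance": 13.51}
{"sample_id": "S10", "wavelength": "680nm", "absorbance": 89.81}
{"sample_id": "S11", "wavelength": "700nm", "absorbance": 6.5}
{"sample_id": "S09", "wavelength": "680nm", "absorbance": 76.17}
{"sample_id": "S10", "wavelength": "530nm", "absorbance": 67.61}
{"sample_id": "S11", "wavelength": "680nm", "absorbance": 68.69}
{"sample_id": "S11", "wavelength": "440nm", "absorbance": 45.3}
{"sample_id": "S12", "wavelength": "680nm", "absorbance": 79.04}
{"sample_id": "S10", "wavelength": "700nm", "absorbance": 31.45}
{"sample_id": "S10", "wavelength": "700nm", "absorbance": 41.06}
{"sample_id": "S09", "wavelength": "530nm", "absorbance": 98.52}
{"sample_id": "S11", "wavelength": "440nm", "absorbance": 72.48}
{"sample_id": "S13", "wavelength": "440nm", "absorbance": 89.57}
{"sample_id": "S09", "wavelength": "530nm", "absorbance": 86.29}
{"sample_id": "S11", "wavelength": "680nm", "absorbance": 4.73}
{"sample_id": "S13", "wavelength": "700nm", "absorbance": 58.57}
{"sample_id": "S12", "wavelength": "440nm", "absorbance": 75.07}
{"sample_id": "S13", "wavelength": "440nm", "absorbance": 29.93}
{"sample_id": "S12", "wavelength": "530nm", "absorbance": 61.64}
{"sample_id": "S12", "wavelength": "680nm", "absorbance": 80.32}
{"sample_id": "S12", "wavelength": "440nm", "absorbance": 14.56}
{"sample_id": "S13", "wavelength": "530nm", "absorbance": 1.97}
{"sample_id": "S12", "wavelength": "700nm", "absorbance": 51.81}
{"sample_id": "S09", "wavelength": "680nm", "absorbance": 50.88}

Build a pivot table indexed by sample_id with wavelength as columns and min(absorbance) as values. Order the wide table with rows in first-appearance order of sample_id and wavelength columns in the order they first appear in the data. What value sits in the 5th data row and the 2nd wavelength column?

86.29

With rows in first-appearance order of sample_id, row 5 is sample_id=S09. wavelength columns in first-appearance order: 680nm, 530nm, 440nm, 700nm; column 2 is 530nm.
Long rows with sample_id=S09, wavelength=530nm: min(98.52, 86.29) = 86.29.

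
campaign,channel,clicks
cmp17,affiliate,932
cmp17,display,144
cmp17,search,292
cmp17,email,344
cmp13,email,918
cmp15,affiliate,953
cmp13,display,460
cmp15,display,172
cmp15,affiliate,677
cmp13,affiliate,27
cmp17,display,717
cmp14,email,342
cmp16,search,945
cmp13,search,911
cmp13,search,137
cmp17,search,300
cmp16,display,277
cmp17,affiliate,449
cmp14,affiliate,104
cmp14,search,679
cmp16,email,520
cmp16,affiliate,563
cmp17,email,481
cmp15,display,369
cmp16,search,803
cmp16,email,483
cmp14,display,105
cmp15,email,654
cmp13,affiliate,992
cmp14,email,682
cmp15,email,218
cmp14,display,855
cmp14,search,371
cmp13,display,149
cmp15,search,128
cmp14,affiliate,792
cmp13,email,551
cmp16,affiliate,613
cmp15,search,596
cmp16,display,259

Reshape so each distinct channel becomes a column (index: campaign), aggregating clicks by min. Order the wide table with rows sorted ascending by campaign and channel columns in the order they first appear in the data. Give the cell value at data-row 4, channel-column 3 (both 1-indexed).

With rows sorted ascending by campaign, row 4 is campaign=cmp16. channel columns in first-appearance order: affiliate, display, search, email; column 3 is search.
Long rows with campaign=cmp16, channel=search: min(945, 803) = 803.

803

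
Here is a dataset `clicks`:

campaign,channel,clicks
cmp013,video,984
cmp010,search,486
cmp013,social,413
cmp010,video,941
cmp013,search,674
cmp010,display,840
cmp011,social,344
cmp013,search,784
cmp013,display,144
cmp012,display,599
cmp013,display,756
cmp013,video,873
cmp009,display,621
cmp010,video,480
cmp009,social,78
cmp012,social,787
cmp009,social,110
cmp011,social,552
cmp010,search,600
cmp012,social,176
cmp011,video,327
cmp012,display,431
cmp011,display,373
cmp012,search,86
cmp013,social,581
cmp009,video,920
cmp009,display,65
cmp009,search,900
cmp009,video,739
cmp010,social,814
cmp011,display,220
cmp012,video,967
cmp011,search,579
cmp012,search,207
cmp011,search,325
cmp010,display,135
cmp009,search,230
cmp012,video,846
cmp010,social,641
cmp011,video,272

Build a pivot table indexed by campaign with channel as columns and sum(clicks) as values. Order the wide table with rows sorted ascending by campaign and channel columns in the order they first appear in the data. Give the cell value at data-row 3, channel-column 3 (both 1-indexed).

With rows sorted ascending by campaign, row 3 is campaign=cmp011. channel columns in first-appearance order: video, search, social, display; column 3 is social.
Long rows with campaign=cmp011, channel=social: 344 + 552 = 896.

896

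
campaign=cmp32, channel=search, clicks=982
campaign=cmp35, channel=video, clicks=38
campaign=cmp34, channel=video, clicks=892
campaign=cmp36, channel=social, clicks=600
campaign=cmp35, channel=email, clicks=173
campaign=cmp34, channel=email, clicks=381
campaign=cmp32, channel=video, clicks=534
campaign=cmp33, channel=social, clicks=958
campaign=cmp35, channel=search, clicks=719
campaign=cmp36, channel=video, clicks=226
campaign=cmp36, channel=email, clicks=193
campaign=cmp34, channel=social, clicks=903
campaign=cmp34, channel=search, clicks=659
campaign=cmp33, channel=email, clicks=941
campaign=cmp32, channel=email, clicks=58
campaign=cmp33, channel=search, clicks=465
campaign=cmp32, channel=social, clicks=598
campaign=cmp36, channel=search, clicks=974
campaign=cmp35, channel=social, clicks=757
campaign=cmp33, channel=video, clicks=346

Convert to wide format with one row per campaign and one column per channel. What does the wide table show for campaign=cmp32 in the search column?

Wide layout: rows indexed by campaign, columns are the 4 distinct channel values (search, video, social, email).
Cell (campaign=cmp32, channel=search) draws from the long row where campaign=cmp32 and channel=search, which has clicks=982.

982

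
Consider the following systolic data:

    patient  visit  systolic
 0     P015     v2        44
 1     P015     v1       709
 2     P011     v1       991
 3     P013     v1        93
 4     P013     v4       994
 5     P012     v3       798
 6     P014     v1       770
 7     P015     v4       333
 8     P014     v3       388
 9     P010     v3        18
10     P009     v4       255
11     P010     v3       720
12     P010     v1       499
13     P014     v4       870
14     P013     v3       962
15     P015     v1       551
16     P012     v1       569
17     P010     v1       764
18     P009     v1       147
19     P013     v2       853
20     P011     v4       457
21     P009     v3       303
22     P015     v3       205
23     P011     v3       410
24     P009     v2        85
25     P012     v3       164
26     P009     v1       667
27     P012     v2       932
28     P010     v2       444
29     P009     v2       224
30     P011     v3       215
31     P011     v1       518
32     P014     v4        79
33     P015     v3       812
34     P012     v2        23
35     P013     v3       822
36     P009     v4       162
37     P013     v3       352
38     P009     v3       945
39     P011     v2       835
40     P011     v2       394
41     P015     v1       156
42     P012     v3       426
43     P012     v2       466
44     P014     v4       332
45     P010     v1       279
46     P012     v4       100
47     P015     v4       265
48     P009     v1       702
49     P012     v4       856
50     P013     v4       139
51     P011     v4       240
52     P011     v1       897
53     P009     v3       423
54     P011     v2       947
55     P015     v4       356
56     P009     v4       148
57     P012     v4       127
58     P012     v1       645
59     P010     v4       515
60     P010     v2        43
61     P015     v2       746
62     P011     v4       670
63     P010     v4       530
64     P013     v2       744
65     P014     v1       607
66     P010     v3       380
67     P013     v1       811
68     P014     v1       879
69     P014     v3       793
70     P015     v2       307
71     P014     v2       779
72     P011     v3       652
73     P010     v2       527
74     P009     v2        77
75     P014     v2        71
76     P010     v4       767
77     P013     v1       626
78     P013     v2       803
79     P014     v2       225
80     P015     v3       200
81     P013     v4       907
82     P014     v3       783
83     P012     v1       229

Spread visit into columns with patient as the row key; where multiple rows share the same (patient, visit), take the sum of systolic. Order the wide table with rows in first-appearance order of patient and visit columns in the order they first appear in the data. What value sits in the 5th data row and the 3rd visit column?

1281

With rows in first-appearance order of patient, row 5 is patient=P014. visit columns in first-appearance order: v2, v1, v4, v3; column 3 is v4.
Long rows with patient=P014, visit=v4: 870 + 79 + 332 = 1281.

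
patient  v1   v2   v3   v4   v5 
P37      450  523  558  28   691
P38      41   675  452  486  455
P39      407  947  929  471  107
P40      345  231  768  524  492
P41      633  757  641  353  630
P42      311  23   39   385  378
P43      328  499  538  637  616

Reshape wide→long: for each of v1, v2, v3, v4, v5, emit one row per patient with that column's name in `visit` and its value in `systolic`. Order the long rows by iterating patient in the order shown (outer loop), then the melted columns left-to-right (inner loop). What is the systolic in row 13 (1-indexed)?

929

35 rows total (7 × 5). Row 13: index ⌊(13-1)/5⌋ = 2 into patient → P39; (13-1) mod 5 = 2 into the melted columns → v3.
So row 13 is (P39, v3, 929); systolic = 929.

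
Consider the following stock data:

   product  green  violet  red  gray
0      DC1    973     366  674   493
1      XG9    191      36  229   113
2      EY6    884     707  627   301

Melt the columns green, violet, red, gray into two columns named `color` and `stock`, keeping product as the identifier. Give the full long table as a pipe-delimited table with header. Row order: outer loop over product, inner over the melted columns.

Each (product, column) pair becomes one row: 3 × 4 = 12 rows.
For example, (DC1, green) → stock=973.

| product | color | stock |
| DC1 | green | 973 |
| DC1 | violet | 366 |
| DC1 | red | 674 |
| DC1 | gray | 493 |
| XG9 | green | 191 |
| XG9 | violet | 36 |
| XG9 | red | 229 |
| XG9 | gray | 113 |
| EY6 | green | 884 |
| EY6 | violet | 707 |
| EY6 | red | 627 |
| EY6 | gray | 301 |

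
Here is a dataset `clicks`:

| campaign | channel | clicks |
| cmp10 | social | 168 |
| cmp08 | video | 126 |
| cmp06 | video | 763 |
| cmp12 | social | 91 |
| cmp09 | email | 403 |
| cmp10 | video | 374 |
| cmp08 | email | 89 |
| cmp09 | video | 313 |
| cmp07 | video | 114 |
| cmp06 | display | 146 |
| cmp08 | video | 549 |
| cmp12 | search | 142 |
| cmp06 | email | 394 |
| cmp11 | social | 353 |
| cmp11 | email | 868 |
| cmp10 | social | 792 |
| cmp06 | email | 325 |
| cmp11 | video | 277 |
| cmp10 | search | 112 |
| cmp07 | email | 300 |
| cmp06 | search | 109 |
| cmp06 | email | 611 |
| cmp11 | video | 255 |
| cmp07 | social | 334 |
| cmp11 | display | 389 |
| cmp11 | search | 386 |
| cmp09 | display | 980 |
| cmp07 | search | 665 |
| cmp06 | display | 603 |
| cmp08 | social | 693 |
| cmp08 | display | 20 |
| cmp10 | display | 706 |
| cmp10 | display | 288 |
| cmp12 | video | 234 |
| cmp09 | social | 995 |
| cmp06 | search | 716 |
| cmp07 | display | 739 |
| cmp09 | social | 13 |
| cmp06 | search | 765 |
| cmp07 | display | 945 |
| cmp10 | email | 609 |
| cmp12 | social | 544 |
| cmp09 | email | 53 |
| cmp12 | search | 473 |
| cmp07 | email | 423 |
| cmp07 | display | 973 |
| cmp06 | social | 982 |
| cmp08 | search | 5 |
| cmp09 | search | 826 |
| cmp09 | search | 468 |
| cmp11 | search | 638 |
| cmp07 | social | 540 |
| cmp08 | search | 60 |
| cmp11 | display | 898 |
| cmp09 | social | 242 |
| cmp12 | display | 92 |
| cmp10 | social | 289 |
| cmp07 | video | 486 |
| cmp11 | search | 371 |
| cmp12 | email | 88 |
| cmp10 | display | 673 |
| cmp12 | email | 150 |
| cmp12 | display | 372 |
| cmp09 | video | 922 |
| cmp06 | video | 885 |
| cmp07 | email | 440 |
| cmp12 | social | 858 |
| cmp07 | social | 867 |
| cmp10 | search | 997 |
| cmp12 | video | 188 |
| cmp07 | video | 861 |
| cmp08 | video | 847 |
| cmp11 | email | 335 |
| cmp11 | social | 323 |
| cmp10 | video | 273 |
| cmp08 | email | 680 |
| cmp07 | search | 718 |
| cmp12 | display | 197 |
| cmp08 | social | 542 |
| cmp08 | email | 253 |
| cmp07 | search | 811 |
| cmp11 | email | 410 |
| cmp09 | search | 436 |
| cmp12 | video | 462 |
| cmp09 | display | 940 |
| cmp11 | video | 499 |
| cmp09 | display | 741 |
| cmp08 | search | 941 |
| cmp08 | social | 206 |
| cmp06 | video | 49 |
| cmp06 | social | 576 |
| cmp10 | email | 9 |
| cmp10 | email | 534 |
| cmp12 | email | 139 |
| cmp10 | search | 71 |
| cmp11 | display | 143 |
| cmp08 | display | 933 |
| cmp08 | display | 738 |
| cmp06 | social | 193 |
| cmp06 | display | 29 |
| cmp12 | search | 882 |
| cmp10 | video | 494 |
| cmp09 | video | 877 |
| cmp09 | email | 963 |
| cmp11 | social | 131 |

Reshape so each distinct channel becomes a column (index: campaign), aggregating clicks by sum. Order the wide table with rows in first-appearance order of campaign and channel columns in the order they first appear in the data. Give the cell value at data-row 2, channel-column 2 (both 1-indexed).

1522

With rows in first-appearance order of campaign, row 2 is campaign=cmp08. channel columns in first-appearance order: social, video, email, display, search; column 2 is video.
Long rows with campaign=cmp08, channel=video: 126 + 549 + 847 = 1522.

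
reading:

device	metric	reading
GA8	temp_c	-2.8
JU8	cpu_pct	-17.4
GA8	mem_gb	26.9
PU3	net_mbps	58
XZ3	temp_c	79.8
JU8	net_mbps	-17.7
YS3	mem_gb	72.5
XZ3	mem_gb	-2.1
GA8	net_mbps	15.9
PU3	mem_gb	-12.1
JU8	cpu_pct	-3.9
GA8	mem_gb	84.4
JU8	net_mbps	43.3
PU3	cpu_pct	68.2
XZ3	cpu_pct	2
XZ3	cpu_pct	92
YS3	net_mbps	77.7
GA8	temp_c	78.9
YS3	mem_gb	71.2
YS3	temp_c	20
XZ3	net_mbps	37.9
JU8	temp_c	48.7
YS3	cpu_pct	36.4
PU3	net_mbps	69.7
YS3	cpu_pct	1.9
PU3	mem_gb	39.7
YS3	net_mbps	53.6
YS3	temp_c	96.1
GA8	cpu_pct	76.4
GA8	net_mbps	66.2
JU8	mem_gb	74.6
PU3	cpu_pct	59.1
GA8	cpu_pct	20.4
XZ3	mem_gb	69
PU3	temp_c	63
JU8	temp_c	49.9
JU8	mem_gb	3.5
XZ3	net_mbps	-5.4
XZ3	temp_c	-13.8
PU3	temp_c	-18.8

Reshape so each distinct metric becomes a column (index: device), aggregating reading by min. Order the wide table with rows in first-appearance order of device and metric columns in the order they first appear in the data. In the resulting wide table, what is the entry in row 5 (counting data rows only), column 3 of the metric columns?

With rows in first-appearance order of device, row 5 is device=YS3. metric columns in first-appearance order: temp_c, cpu_pct, mem_gb, net_mbps; column 3 is mem_gb.
Long rows with device=YS3, metric=mem_gb: min(72.5, 71.2) = 71.2.

71.2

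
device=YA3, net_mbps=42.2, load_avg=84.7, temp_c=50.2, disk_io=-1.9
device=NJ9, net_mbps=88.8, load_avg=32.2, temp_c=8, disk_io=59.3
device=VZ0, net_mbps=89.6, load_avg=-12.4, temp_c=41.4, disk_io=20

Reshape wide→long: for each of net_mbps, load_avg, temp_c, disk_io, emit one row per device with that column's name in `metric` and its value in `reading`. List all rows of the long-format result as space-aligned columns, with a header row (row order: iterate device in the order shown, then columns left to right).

Each (device, column) pair becomes one row: 3 × 4 = 12 rows.
For example, (YA3, net_mbps) → reading=42.2.

device  metric    reading
YA3     net_mbps  42.2   
YA3     load_avg  84.7   
YA3     temp_c    50.2   
YA3     disk_io   -1.9   
NJ9     net_mbps  88.8   
NJ9     load_avg  32.2   
NJ9     temp_c    8      
NJ9     disk_io   59.3   
VZ0     net_mbps  89.6   
VZ0     load_avg  -12.4  
VZ0     temp_c    41.4   
VZ0     disk_io   20     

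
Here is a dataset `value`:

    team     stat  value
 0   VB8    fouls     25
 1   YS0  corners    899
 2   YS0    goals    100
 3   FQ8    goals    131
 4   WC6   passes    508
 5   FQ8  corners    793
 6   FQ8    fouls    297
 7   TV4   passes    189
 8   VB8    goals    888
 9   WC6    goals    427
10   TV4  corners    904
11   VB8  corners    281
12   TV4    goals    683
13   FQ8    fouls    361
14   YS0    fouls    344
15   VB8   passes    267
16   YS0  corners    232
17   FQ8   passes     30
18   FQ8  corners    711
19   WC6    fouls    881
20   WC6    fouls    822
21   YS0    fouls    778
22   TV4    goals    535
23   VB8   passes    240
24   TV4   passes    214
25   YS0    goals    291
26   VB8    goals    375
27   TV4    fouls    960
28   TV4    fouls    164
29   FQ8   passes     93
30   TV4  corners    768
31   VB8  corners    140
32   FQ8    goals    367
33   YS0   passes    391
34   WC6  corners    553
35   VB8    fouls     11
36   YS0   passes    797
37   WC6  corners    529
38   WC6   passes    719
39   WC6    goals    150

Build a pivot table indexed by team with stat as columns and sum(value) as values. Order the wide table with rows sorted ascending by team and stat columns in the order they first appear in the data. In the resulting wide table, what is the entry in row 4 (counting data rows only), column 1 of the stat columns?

1703

With rows sorted ascending by team, row 4 is team=WC6. stat columns in first-appearance order: fouls, corners, goals, passes; column 1 is fouls.
Long rows with team=WC6, stat=fouls: 881 + 822 = 1703.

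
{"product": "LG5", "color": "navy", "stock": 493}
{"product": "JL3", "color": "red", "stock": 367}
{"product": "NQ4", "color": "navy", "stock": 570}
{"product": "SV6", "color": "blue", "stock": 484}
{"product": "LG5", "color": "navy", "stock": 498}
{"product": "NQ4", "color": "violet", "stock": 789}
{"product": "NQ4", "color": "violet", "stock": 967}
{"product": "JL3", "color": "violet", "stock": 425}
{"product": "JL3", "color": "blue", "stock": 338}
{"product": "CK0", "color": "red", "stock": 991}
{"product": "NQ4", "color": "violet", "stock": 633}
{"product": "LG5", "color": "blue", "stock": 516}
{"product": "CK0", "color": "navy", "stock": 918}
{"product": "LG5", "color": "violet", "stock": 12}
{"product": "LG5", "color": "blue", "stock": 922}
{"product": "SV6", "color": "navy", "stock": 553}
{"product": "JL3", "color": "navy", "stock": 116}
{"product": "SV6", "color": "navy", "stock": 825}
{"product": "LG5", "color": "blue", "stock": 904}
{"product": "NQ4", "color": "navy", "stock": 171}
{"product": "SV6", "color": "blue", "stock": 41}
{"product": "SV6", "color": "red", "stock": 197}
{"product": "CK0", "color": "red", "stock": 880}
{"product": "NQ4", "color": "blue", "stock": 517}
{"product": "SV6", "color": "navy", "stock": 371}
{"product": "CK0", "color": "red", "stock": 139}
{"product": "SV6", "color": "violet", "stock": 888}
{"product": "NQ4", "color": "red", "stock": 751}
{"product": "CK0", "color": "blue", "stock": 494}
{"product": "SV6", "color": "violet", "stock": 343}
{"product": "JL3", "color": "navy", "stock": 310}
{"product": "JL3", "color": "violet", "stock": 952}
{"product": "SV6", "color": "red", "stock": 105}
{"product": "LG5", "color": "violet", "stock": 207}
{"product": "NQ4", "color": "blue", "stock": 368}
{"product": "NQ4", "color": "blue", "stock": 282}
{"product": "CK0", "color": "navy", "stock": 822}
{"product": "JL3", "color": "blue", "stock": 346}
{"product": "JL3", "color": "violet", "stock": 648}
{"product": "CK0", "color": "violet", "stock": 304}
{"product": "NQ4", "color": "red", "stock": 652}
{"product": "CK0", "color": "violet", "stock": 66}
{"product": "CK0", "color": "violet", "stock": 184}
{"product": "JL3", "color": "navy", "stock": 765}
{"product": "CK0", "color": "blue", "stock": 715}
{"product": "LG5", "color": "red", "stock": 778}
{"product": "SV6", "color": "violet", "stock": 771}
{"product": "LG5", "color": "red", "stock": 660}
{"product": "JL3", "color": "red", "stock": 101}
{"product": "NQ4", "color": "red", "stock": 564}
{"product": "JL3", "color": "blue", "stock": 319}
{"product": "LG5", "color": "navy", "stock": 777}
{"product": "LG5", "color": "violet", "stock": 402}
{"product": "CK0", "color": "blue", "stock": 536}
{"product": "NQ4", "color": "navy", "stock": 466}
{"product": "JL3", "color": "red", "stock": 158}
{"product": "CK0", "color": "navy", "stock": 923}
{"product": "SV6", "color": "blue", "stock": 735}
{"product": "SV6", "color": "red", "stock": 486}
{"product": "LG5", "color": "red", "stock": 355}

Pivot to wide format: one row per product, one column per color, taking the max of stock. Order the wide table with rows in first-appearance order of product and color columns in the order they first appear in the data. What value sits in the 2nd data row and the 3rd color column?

346

With rows in first-appearance order of product, row 2 is product=JL3. color columns in first-appearance order: navy, red, blue, violet; column 3 is blue.
Long rows with product=JL3, color=blue: max(338, 346, 319) = 346.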